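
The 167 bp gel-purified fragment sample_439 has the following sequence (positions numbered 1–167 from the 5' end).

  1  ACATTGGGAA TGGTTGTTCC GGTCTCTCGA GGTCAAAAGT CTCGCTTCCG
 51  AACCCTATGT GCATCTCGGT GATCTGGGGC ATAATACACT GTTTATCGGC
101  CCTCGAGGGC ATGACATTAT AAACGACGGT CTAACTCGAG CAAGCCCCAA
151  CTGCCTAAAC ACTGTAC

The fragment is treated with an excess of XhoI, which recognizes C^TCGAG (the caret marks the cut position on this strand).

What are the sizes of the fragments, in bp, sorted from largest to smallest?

76, 33, 32, 26 bp

XhoI sites (CTCGAG) start at positions 26, 102, 135.
XhoI cuts after the first base of each site, so after positions 26, 102, 135.
Linear molecule, 3 cuts → 4 fragments:
  1–26 → 26 bp
  27–102 → 76 bp
  103–135 → 33 bp
  136–167 → 32 bp
Sorted largest to smallest: 76, 33, 32, 26 bp.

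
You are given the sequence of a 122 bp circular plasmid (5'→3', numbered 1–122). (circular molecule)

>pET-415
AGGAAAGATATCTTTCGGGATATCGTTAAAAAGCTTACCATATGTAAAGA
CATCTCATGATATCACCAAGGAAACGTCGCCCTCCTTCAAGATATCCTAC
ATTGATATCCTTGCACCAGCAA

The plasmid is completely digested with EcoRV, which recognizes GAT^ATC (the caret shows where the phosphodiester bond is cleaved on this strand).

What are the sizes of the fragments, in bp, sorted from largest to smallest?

EcoRV sites (GATATC) start at positions 7, 19, 59, 91, 104.
EcoRV cuts after base 3 of each site, so after positions 9, 21, 61, 93, 106.
Circular molecule, 5 cuts → 5 fragments:
  10–21 → 12 bp
  22–61 → 40 bp
  62–93 → 32 bp
  94–106 → 13 bp
  107–122 then 1–9 → 16 + 9 = 25 bp
Sorted largest to smallest: 40, 32, 25, 13, 12 bp.

40, 32, 25, 13, 12 bp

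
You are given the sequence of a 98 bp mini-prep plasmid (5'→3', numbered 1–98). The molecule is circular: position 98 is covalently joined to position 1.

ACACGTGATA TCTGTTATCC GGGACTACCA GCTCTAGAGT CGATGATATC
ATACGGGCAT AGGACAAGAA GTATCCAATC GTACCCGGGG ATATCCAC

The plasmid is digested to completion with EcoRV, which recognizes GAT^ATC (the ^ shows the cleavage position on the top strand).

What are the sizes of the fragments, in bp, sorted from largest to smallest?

EcoRV sites (GATATC) start at positions 7, 45, 90.
EcoRV cuts after base 3 of each site, so after positions 9, 47, 92.
Circular molecule, 3 cuts → 3 fragments:
  10–47 → 38 bp
  48–92 → 45 bp
  93–98 then 1–9 → 6 + 9 = 15 bp
Sorted largest to smallest: 45, 38, 15 bp.

45, 38, 15 bp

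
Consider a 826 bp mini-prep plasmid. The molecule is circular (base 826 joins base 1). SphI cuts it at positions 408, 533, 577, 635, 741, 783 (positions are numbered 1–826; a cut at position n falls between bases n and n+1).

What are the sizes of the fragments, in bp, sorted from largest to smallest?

Circular molecule, 6 cuts → 6 fragments:
  533 − 408 = 125 bp
  577 − 533 = 44 bp
  635 − 577 = 58 bp
  741 − 635 = 106 bp
  783 − 741 = 42 bp
  wrap: 826 − 783 + 408 = 451 bp
Sorted largest to smallest: 451, 125, 106, 58, 44, 42 bp.

451, 125, 106, 58, 44, 42 bp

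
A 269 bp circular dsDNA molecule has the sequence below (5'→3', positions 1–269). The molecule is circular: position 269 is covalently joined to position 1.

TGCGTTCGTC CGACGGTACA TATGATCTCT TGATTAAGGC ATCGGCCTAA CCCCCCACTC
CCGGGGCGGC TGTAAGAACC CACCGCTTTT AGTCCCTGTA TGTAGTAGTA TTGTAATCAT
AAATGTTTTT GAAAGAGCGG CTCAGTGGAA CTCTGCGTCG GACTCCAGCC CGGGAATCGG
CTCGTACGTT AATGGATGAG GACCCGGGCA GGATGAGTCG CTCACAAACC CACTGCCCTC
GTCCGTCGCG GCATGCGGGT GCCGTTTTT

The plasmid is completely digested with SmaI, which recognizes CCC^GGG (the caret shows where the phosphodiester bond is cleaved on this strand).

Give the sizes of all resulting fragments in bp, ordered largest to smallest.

SmaI sites (CCCGGG) start at positions 60, 169, 203.
SmaI cuts after base 3 of each site, so after positions 62, 171, 205.
Circular molecule, 3 cuts → 3 fragments:
  63–171 → 109 bp
  172–205 → 34 bp
  206–269 then 1–62 → 64 + 62 = 126 bp
Sorted largest to smallest: 126, 109, 34 bp.

126, 109, 34 bp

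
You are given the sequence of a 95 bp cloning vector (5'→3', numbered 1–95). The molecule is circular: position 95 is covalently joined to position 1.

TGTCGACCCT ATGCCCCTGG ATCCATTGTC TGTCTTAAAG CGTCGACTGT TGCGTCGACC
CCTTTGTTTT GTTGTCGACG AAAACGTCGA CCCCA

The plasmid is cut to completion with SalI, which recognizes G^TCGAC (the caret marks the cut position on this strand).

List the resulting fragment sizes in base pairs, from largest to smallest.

SalI sites (GTCGAC) start at positions 2, 42, 54, 74, 86.
SalI cuts after the first base of each site, so after positions 2, 42, 54, 74, 86.
Circular molecule, 5 cuts → 5 fragments:
  3–42 → 40 bp
  43–54 → 12 bp
  55–74 → 20 bp
  75–86 → 12 bp
  87–95 then 1–2 → 9 + 2 = 11 bp
Sorted largest to smallest: 40, 20, 12, 12, 11 bp.

40, 20, 12, 12, 11 bp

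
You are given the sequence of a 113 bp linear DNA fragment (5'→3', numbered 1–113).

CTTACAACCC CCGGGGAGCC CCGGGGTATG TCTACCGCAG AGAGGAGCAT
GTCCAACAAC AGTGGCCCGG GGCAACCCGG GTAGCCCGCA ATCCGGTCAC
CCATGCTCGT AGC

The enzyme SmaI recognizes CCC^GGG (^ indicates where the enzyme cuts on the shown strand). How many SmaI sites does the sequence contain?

CCCGGG occurs starting at positions 10, 20, 66, 76.
SmaI cuts at 4 sites.

4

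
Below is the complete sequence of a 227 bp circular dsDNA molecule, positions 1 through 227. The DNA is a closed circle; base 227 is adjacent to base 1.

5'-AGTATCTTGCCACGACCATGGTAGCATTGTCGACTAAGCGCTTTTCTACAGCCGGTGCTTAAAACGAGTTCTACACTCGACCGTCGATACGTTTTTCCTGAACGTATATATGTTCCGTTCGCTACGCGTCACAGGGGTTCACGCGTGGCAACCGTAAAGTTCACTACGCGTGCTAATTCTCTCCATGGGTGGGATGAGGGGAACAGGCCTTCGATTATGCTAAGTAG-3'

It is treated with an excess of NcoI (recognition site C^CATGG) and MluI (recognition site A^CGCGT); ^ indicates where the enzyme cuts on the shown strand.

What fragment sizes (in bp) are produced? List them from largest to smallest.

NcoI sites (CCATGG) start at positions 16, 183.
NcoI cuts after the first base of each site, so after positions 16, 183.
MluI sites (ACGCGT) start at positions 124, 141, 166.
MluI cuts after the first base of each site, so after positions 124, 141, 166.
Combined cut positions: 16, 124, 141, 166, 183.
Circular molecule, 5 cuts → 5 fragments:
  17–124 → 108 bp
  125–141 → 17 bp
  142–166 → 25 bp
  167–183 → 17 bp
  184–227 then 1–16 → 44 + 16 = 60 bp
Sorted largest to smallest: 108, 60, 25, 17, 17 bp.

108, 60, 25, 17, 17 bp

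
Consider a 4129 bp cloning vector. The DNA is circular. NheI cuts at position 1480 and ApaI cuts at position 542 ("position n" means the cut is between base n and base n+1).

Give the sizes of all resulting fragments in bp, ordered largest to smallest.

3191, 938 bp

Combined cut positions (sorted): 542, 1480.
Circular molecule, 2 cuts → 2 fragments:
  1480 − 542 = 938 bp
  wrap: 4129 − 1480 + 542 = 3191 bp
Sorted largest to smallest: 3191, 938 bp.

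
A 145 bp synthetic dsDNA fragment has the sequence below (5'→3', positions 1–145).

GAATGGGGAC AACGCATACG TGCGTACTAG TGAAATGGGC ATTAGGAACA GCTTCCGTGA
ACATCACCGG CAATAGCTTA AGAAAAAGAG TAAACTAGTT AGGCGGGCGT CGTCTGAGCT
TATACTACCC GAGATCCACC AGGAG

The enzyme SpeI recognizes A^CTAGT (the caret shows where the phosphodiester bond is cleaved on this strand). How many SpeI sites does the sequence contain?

ACTAGT occurs starting at positions 26, 94.
SpeI cuts at 2 sites.

2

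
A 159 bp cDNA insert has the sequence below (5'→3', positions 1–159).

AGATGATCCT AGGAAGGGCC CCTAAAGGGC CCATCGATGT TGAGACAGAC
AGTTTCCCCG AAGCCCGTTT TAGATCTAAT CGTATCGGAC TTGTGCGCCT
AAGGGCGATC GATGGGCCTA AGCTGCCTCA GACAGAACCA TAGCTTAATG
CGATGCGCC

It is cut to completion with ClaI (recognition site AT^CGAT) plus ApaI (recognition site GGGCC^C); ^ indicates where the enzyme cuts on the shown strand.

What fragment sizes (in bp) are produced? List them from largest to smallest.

75, 50, 20, 11, 3 bp

ClaI sites (ATCGAT) start at positions 33, 108.
ClaI cuts after base 2 of each site, so after positions 34, 109.
ApaI sites (GGGCCC) start at positions 16, 27.
ApaI cuts after base 5 of each site (before the last base), so after positions 20, 31.
Combined cut positions: 20, 31, 34, 109.
Linear molecule, 4 cuts → 5 fragments:
  1–20 → 20 bp
  21–31 → 11 bp
  32–34 → 3 bp
  35–109 → 75 bp
  110–159 → 50 bp
Sorted largest to smallest: 75, 50, 20, 11, 3 bp.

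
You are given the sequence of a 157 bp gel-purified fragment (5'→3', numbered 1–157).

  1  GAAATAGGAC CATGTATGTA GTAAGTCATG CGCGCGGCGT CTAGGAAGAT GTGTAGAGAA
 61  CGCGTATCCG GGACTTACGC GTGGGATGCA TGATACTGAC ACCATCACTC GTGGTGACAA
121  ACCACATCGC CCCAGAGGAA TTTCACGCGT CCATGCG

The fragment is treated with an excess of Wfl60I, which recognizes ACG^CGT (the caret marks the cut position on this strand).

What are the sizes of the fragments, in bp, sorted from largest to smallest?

68, 62, 17, 10 bp

Wfl60I sites (ACGCGT) start at positions 60, 77, 145.
Wfl60I cuts after base 3 of each site, so after positions 62, 79, 147.
Linear molecule, 3 cuts → 4 fragments:
  1–62 → 62 bp
  63–79 → 17 bp
  80–147 → 68 bp
  148–157 → 10 bp
Sorted largest to smallest: 68, 62, 17, 10 bp.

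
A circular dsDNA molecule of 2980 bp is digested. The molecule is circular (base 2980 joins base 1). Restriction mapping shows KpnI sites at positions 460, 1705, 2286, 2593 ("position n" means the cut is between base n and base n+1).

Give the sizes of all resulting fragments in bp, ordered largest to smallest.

1245, 847, 581, 307 bp

Circular molecule, 4 cuts → 4 fragments:
  1705 − 460 = 1245 bp
  2286 − 1705 = 581 bp
  2593 − 2286 = 307 bp
  wrap: 2980 − 2593 + 460 = 847 bp
Sorted largest to smallest: 1245, 847, 581, 307 bp.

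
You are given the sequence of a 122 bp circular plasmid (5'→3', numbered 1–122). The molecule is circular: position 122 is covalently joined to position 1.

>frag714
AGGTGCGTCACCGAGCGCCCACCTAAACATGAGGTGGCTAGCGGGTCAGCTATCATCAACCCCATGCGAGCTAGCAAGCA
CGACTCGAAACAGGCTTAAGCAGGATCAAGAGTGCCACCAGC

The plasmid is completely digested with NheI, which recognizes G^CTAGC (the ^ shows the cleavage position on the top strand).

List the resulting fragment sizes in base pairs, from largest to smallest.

89, 33 bp

NheI sites (GCTAGC) start at positions 37, 70.
NheI cuts after the first base of each site, so after positions 37, 70.
Circular molecule, 2 cuts → 2 fragments:
  38–70 → 33 bp
  71–122 then 1–37 → 52 + 37 = 89 bp
Sorted largest to smallest: 89, 33 bp.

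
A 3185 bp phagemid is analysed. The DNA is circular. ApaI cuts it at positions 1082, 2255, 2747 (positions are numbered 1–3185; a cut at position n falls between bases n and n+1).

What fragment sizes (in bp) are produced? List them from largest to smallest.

1520, 1173, 492 bp

Circular molecule, 3 cuts → 3 fragments:
  2255 − 1082 = 1173 bp
  2747 − 2255 = 492 bp
  wrap: 3185 − 2747 + 1082 = 1520 bp
Sorted largest to smallest: 1520, 1173, 492 bp.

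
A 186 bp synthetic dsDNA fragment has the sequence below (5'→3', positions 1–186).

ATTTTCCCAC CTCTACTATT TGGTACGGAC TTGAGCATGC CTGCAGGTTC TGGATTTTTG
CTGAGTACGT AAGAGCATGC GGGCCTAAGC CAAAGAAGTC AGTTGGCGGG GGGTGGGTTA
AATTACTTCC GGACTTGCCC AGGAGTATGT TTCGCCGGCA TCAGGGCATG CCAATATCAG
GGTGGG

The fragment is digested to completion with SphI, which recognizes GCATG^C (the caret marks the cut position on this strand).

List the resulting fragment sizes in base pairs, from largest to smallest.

SphI sites (GCATGC) start at positions 35, 75, 166.
SphI cuts after base 5 of each site (before the last base), so after positions 39, 79, 170.
Linear molecule, 3 cuts → 4 fragments:
  1–39 → 39 bp
  40–79 → 40 bp
  80–170 → 91 bp
  171–186 → 16 bp
Sorted largest to smallest: 91, 40, 39, 16 bp.

91, 40, 39, 16 bp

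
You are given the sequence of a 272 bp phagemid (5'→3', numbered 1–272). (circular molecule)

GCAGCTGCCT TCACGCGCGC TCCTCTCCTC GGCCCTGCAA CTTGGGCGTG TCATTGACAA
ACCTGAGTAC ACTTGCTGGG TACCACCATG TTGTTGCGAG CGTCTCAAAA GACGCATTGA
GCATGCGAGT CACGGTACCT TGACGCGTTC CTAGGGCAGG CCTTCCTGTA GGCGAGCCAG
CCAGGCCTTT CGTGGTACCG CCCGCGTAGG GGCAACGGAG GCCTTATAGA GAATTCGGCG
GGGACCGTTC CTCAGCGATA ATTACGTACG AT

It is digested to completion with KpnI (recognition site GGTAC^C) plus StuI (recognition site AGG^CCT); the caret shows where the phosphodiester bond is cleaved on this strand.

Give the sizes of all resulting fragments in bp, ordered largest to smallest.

134, 55, 25, 23, 22, 13 bp

KpnI sites (GGTACC) start at positions 79, 134, 194.
KpnI cuts after base 5 of each site (before the last base), so after positions 83, 138, 198.
StuI sites (AGGCCT) start at positions 158, 183, 219.
StuI cuts after base 3 of each site, so after positions 160, 185, 221.
Combined cut positions: 83, 138, 160, 185, 198, 221.
Circular molecule, 6 cuts → 6 fragments:
  84–138 → 55 bp
  139–160 → 22 bp
  161–185 → 25 bp
  186–198 → 13 bp
  199–221 → 23 bp
  222–272 then 1–83 → 51 + 83 = 134 bp
Sorted largest to smallest: 134, 55, 25, 23, 22, 13 bp.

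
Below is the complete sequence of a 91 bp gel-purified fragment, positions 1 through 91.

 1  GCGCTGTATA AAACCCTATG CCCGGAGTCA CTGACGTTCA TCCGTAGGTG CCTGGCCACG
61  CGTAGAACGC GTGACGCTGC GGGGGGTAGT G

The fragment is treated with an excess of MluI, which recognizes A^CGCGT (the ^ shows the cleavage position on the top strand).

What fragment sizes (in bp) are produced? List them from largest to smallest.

MluI sites (ACGCGT) start at positions 58, 67.
MluI cuts after the first base of each site, so after positions 58, 67.
Linear molecule, 2 cuts → 3 fragments:
  1–58 → 58 bp
  59–67 → 9 bp
  68–91 → 24 bp
Sorted largest to smallest: 58, 24, 9 bp.

58, 24, 9 bp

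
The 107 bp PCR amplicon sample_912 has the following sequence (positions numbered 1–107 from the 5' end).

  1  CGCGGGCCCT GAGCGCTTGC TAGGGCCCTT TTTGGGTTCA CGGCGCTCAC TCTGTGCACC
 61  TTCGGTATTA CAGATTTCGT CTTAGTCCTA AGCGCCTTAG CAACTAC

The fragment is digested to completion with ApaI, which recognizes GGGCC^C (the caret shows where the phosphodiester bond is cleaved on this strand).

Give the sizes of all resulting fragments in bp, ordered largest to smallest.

ApaI sites (GGGCCC) start at positions 4, 23.
ApaI cuts after base 5 of each site (before the last base), so after positions 8, 27.
Linear molecule, 2 cuts → 3 fragments:
  1–8 → 8 bp
  9–27 → 19 bp
  28–107 → 80 bp
Sorted largest to smallest: 80, 19, 8 bp.

80, 19, 8 bp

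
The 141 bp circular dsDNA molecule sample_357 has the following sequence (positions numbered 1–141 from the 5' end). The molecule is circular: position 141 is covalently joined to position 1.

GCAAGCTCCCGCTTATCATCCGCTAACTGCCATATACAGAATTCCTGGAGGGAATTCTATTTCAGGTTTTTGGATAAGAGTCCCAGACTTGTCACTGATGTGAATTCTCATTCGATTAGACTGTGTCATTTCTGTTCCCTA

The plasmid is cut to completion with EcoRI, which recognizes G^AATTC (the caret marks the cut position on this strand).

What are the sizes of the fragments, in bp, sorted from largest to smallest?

78, 50, 13 bp

EcoRI sites (GAATTC) start at positions 39, 52, 102.
EcoRI cuts after the first base of each site, so after positions 39, 52, 102.
Circular molecule, 3 cuts → 3 fragments:
  40–52 → 13 bp
  53–102 → 50 bp
  103–141 then 1–39 → 39 + 39 = 78 bp
Sorted largest to smallest: 78, 50, 13 bp.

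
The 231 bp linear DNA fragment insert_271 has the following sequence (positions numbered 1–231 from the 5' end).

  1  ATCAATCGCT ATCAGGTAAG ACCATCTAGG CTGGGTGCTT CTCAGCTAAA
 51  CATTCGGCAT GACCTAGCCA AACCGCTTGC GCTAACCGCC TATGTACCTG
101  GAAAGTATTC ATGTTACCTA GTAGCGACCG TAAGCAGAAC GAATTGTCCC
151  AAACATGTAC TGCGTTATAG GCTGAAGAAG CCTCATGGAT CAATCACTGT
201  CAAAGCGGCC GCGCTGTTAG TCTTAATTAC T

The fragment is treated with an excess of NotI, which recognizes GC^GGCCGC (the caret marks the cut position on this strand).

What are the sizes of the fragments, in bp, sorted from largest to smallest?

The NotI site (GCGGCCGC) starts at position 205.
NotI cuts after base 2 of each site, so after position 206.
Linear molecule, 1 cut → 2 fragments:
  1–206 → 206 bp
  207–231 → 25 bp
Sorted largest to smallest: 206, 25 bp.

206, 25 bp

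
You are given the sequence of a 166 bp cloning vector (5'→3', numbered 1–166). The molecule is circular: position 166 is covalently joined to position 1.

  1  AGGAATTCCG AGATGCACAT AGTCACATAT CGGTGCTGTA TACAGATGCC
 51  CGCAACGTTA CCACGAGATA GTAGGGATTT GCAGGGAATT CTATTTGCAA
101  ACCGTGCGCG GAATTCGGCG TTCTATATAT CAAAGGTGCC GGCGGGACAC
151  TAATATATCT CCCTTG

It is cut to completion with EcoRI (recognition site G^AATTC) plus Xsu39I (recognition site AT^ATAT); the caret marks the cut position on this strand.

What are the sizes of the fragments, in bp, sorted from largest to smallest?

EcoRI sites (GAATTC) start at positions 3, 86, 111.
EcoRI cuts after the first base of each site, so after positions 3, 86, 111.
Xsu39I sites (ATATAT) start at positions 125, 153.
Xsu39I cuts after base 2 of each site, so after positions 126, 154.
Combined cut positions: 3, 86, 111, 126, 154.
Circular molecule, 5 cuts → 5 fragments:
  4–86 → 83 bp
  87–111 → 25 bp
  112–126 → 15 bp
  127–154 → 28 bp
  155–166 then 1–3 → 12 + 3 = 15 bp
Sorted largest to smallest: 83, 28, 25, 15, 15 bp.

83, 28, 25, 15, 15 bp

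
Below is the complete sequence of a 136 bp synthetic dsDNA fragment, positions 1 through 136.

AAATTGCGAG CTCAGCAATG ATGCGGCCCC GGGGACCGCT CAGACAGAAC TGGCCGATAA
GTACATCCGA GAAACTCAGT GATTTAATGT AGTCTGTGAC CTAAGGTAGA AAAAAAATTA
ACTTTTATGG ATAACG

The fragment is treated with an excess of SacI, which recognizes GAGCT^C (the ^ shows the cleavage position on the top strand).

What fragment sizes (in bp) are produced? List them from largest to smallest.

124, 12 bp

The SacI site (GAGCTC) starts at position 8.
SacI cuts after base 5 of each site (before the last base), so after position 12.
Linear molecule, 1 cut → 2 fragments:
  1–12 → 12 bp
  13–136 → 124 bp
Sorted largest to smallest: 124, 12 bp.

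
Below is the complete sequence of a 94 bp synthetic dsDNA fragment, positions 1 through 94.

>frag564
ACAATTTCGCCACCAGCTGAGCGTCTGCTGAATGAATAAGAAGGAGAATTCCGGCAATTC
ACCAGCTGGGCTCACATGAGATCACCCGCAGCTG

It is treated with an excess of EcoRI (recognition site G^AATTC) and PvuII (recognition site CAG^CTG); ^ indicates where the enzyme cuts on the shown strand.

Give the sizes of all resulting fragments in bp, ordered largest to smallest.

30, 26, 19, 16, 3 bp

The EcoRI site (GAATTC) starts at position 46.
EcoRI cuts after the first base of each site, so after position 46.
PvuII sites (CAGCTG) start at positions 14, 63, 89.
PvuII cuts after base 3 of each site, so after positions 16, 65, 91.
Combined cut positions: 16, 46, 65, 91.
Linear molecule, 4 cuts → 5 fragments:
  1–16 → 16 bp
  17–46 → 30 bp
  47–65 → 19 bp
  66–91 → 26 bp
  92–94 → 3 bp
Sorted largest to smallest: 30, 26, 19, 16, 3 bp.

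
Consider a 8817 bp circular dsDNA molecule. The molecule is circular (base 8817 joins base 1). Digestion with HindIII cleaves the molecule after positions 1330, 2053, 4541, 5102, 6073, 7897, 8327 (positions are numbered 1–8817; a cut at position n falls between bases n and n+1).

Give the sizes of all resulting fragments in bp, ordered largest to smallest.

2488, 1824, 1820, 971, 723, 561, 430 bp

Circular molecule, 7 cuts → 7 fragments:
  2053 − 1330 = 723 bp
  4541 − 2053 = 2488 bp
  5102 − 4541 = 561 bp
  6073 − 5102 = 971 bp
  7897 − 6073 = 1824 bp
  8327 − 7897 = 430 bp
  wrap: 8817 − 8327 + 1330 = 1820 bp
Sorted largest to smallest: 2488, 1824, 1820, 971, 723, 561, 430 bp.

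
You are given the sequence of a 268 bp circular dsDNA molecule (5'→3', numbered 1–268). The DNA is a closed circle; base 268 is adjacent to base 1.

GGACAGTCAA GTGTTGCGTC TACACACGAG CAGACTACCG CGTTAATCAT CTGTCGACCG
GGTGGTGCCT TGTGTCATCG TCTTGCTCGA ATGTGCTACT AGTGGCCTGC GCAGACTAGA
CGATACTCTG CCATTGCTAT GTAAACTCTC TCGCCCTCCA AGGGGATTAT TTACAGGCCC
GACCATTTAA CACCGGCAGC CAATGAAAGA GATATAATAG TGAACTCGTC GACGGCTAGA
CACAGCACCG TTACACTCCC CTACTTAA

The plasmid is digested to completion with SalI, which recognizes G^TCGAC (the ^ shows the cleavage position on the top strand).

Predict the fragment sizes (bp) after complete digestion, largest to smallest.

SalI sites (GTCGAC) start at positions 53, 228.
SalI cuts after the first base of each site, so after positions 53, 228.
Circular molecule, 2 cuts → 2 fragments:
  54–228 → 175 bp
  229–268 then 1–53 → 40 + 53 = 93 bp
Sorted largest to smallest: 175, 93 bp.

175, 93 bp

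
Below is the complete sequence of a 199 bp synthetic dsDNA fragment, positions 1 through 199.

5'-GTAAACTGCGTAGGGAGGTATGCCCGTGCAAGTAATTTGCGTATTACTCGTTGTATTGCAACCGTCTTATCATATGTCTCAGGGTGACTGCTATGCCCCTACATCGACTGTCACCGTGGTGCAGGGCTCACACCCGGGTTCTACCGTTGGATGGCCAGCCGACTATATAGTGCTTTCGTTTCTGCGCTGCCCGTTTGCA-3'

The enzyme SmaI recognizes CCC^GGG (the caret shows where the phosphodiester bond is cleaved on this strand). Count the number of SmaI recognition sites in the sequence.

1

CCCGGG occurs starting at position 133.
SmaI cuts at 1 site.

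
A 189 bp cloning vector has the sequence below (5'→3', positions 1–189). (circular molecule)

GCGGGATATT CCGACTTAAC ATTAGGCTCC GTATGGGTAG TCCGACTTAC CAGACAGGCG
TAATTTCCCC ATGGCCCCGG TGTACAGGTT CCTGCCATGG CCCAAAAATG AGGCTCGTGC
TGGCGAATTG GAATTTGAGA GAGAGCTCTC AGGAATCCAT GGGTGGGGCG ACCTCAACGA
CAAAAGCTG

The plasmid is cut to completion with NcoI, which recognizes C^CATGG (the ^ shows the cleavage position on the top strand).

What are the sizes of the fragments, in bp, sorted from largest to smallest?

NcoI sites (CCATGG) start at positions 69, 95, 157.
NcoI cuts after the first base of each site, so after positions 69, 95, 157.
Circular molecule, 3 cuts → 3 fragments:
  70–95 → 26 bp
  96–157 → 62 bp
  158–189 then 1–69 → 32 + 69 = 101 bp
Sorted largest to smallest: 101, 62, 26 bp.

101, 62, 26 bp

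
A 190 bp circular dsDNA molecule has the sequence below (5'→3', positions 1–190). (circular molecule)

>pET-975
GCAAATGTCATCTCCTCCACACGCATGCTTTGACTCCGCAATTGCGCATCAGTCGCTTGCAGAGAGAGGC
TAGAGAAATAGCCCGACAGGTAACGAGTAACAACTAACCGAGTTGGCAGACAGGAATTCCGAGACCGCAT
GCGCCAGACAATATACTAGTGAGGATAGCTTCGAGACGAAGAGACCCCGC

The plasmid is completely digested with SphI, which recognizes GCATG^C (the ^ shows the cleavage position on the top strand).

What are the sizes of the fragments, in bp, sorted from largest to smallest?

SphI sites (GCATGC) start at positions 23, 137.
SphI cuts after base 5 of each site (before the last base), so after positions 27, 141.
Circular molecule, 2 cuts → 2 fragments:
  28–141 → 114 bp
  142–190 then 1–27 → 49 + 27 = 76 bp
Sorted largest to smallest: 114, 76 bp.

114, 76 bp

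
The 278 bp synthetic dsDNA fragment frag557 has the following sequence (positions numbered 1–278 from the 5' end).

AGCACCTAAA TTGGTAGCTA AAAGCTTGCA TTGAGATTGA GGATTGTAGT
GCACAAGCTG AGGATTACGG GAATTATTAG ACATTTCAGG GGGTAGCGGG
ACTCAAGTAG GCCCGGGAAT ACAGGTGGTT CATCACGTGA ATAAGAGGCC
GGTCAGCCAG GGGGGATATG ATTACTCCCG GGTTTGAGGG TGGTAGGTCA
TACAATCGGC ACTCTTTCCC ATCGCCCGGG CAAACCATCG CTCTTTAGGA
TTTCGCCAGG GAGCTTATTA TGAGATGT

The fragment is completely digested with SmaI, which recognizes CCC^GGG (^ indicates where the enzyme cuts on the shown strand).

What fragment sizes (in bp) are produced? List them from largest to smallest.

114, 65, 51, 48 bp

SmaI sites (CCCGGG) start at positions 112, 177, 225.
SmaI cuts after base 3 of each site, so after positions 114, 179, 227.
Linear molecule, 3 cuts → 4 fragments:
  1–114 → 114 bp
  115–179 → 65 bp
  180–227 → 48 bp
  228–278 → 51 bp
Sorted largest to smallest: 114, 65, 51, 48 bp.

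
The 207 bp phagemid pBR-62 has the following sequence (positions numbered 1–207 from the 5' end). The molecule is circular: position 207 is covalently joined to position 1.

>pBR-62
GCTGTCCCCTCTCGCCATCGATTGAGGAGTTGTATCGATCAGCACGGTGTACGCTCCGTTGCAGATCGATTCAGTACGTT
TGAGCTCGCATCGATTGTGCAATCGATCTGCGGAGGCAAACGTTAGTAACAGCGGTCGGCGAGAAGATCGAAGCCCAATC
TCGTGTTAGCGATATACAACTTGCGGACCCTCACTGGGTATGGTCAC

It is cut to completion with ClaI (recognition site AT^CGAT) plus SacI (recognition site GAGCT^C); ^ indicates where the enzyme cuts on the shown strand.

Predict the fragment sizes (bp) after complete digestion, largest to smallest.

ClaI sites (ATCGAT) start at positions 17, 34, 65, 90, 102.
ClaI cuts after base 2 of each site, so after positions 18, 35, 66, 91, 103.
The SacI site (GAGCTC) starts at position 82.
SacI cuts after base 5 of each site (before the last base), so after position 86.
Combined cut positions: 18, 35, 66, 86, 91, 103.
Circular molecule, 6 cuts → 6 fragments:
  19–35 → 17 bp
  36–66 → 31 bp
  67–86 → 20 bp
  87–91 → 5 bp
  92–103 → 12 bp
  104–207 then 1–18 → 104 + 18 = 122 bp
Sorted largest to smallest: 122, 31, 20, 17, 12, 5 bp.

122, 31, 20, 17, 12, 5 bp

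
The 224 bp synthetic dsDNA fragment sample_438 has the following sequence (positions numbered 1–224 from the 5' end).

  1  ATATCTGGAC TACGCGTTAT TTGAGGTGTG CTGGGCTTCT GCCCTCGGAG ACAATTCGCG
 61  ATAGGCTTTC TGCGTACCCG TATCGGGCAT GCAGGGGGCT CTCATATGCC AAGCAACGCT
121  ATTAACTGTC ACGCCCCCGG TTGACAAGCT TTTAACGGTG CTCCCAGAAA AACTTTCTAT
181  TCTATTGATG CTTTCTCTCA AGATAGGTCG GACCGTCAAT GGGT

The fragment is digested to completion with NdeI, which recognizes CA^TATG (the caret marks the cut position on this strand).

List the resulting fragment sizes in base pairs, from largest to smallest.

The NdeI site (CATATG) starts at position 103.
NdeI cuts after base 2 of each site, so after position 104.
Linear molecule, 1 cut → 2 fragments:
  1–104 → 104 bp
  105–224 → 120 bp
Sorted largest to smallest: 120, 104 bp.

120, 104 bp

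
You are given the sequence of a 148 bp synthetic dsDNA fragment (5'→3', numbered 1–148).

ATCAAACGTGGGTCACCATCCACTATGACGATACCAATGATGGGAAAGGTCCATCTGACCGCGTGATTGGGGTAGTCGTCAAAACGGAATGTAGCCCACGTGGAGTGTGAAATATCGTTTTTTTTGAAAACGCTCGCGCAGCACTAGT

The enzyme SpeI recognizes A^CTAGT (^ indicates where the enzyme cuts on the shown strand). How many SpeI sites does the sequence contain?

1

ACTAGT occurs starting at position 143.
SpeI cuts at 1 site.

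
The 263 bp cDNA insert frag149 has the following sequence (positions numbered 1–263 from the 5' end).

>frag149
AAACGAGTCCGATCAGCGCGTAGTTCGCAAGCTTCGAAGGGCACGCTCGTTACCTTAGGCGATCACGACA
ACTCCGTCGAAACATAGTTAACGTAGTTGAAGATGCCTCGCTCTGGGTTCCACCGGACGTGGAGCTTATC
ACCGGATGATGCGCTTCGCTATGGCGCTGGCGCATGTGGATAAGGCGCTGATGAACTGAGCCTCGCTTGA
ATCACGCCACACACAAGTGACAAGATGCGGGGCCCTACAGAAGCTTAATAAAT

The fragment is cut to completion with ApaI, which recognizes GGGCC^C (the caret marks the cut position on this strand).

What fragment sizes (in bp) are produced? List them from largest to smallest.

244, 19 bp

The ApaI site (GGGCCC) starts at position 240.
ApaI cuts after base 5 of each site (before the last base), so after position 244.
Linear molecule, 1 cut → 2 fragments:
  1–244 → 244 bp
  245–263 → 19 bp
Sorted largest to smallest: 244, 19 bp.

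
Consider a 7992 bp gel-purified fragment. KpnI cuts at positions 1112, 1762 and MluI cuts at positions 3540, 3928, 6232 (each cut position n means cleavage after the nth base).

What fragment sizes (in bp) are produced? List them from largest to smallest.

Combined cut positions (sorted): 1112, 1762, 3540, 3928, 6232.
Linear molecule, 5 cuts → 6 fragments:
  1112 − 0 = 1112 bp
  1762 − 1112 = 650 bp
  3540 − 1762 = 1778 bp
  3928 − 3540 = 388 bp
  6232 − 3928 = 2304 bp
  7992 − 6232 = 1760 bp
Sorted largest to smallest: 2304, 1778, 1760, 1112, 650, 388 bp.

2304, 1778, 1760, 1112, 650, 388 bp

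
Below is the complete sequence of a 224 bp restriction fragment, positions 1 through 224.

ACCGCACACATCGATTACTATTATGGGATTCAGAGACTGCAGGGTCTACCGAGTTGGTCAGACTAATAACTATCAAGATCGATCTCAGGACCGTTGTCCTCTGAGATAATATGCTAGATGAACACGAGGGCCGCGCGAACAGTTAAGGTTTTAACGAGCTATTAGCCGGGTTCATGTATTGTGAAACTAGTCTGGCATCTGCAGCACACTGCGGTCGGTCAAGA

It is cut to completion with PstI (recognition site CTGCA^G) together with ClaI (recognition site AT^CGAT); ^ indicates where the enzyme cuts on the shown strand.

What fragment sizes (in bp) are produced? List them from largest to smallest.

124, 38, 30, 21, 11 bp

PstI sites (CTGCAG) start at positions 37, 199.
PstI cuts after base 5 of each site (before the last base), so after positions 41, 203.
ClaI sites (ATCGAT) start at positions 10, 78.
ClaI cuts after base 2 of each site, so after positions 11, 79.
Combined cut positions: 11, 41, 79, 203.
Linear molecule, 4 cuts → 5 fragments:
  1–11 → 11 bp
  12–41 → 30 bp
  42–79 → 38 bp
  80–203 → 124 bp
  204–224 → 21 bp
Sorted largest to smallest: 124, 38, 30, 21, 11 bp.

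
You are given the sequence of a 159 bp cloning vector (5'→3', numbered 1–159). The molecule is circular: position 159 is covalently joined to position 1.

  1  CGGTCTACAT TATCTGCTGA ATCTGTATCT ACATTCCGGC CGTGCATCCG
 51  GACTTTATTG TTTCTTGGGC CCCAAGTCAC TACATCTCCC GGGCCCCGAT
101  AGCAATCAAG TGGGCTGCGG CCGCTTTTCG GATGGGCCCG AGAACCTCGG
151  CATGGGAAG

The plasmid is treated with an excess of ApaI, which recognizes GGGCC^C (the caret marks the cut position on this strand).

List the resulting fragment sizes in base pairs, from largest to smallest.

ApaI sites (GGGCCC) start at positions 67, 91, 134.
ApaI cuts after base 5 of each site (before the last base), so after positions 71, 95, 138.
Circular molecule, 3 cuts → 3 fragments:
  72–95 → 24 bp
  96–138 → 43 bp
  139–159 then 1–71 → 21 + 71 = 92 bp
Sorted largest to smallest: 92, 43, 24 bp.

92, 43, 24 bp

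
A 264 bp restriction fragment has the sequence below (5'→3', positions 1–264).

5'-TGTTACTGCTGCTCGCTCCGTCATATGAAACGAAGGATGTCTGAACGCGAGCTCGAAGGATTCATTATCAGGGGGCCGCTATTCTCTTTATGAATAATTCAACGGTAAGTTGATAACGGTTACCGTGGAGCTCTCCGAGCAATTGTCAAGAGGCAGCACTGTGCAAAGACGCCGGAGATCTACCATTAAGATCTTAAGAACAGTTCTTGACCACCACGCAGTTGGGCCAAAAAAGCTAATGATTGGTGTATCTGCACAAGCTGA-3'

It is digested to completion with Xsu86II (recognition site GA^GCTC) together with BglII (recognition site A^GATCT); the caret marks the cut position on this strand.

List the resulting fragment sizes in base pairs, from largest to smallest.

79, 75, 50, 47, 13 bp

Xsu86II sites (GAGCTC) start at positions 49, 128.
Xsu86II cuts after base 2 of each site, so after positions 50, 129.
BglII sites (AGATCT) start at positions 176, 189.
BglII cuts after the first base of each site, so after positions 176, 189.
Combined cut positions: 50, 129, 176, 189.
Linear molecule, 4 cuts → 5 fragments:
  1–50 → 50 bp
  51–129 → 79 bp
  130–176 → 47 bp
  177–189 → 13 bp
  190–264 → 75 bp
Sorted largest to smallest: 79, 75, 50, 47, 13 bp.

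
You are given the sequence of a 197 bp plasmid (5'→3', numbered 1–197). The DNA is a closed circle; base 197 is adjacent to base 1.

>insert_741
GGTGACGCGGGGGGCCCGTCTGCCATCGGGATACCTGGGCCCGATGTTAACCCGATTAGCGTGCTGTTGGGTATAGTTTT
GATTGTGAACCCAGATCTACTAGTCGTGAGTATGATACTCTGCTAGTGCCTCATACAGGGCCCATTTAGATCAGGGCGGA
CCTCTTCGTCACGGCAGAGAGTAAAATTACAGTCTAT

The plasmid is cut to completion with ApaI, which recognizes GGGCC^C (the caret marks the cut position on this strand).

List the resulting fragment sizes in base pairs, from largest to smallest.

101, 71, 25 bp

ApaI sites (GGGCCC) start at positions 12, 37, 138.
ApaI cuts after base 5 of each site (before the last base), so after positions 16, 41, 142.
Circular molecule, 3 cuts → 3 fragments:
  17–41 → 25 bp
  42–142 → 101 bp
  143–197 then 1–16 → 55 + 16 = 71 bp
Sorted largest to smallest: 101, 71, 25 bp.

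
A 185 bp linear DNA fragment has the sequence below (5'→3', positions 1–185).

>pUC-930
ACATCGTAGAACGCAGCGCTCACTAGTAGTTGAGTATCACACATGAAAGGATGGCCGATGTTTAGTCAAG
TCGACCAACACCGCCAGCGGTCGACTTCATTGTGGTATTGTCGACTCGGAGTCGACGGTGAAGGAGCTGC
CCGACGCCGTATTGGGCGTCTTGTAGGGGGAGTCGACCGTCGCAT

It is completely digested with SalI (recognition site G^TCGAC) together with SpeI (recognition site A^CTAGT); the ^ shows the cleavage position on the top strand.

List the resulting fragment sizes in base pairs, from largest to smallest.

51, 48, 22, 20, 20, 13, 11 bp

SalI sites (GTCGAC) start at positions 70, 90, 110, 121, 172.
SalI cuts after the first base of each site, so after positions 70, 90, 110, 121, 172.
The SpeI site (ACTAGT) starts at position 22.
SpeI cuts after the first base of each site, so after position 22.
Combined cut positions: 22, 70, 90, 110, 121, 172.
Linear molecule, 6 cuts → 7 fragments:
  1–22 → 22 bp
  23–70 → 48 bp
  71–90 → 20 bp
  91–110 → 20 bp
  111–121 → 11 bp
  122–172 → 51 bp
  173–185 → 13 bp
Sorted largest to smallest: 51, 48, 22, 20, 20, 13, 11 bp.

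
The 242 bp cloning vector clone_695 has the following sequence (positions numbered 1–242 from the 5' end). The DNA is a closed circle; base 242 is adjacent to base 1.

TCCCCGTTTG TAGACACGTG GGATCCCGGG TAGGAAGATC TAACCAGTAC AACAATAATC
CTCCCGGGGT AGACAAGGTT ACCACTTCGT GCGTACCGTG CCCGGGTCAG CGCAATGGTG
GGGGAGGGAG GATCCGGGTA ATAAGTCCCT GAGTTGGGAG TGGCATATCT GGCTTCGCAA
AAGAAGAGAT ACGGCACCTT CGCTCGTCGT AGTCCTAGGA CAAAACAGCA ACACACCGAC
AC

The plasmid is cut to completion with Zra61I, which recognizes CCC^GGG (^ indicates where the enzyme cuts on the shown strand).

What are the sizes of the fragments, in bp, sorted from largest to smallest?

Zra61I sites (CCCGGG) start at positions 25, 63, 101.
Zra61I cuts after base 3 of each site, so after positions 27, 65, 103.
Circular molecule, 3 cuts → 3 fragments:
  28–65 → 38 bp
  66–103 → 38 bp
  104–242 then 1–27 → 139 + 27 = 166 bp
Sorted largest to smallest: 166, 38, 38 bp.

166, 38, 38 bp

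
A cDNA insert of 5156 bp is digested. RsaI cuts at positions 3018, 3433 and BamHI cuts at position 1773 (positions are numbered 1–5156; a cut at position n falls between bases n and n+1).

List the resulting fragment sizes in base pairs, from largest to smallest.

Combined cut positions (sorted): 1773, 3018, 3433.
Linear molecule, 3 cuts → 4 fragments:
  1773 − 0 = 1773 bp
  3018 − 1773 = 1245 bp
  3433 − 3018 = 415 bp
  5156 − 3433 = 1723 bp
Sorted largest to smallest: 1773, 1723, 1245, 415 bp.

1773, 1723, 1245, 415 bp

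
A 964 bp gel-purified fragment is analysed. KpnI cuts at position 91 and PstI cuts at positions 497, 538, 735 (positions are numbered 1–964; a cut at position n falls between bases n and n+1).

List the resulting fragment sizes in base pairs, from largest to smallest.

406, 229, 197, 91, 41 bp

Combined cut positions (sorted): 91, 497, 538, 735.
Linear molecule, 4 cuts → 5 fragments:
  91 − 0 = 91 bp
  497 − 91 = 406 bp
  538 − 497 = 41 bp
  735 − 538 = 197 bp
  964 − 735 = 229 bp
Sorted largest to smallest: 406, 229, 197, 91, 41 bp.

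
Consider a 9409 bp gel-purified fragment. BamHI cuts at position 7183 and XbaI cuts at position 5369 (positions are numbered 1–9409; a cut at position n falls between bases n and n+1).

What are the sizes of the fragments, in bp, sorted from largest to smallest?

Combined cut positions (sorted): 5369, 7183.
Linear molecule, 2 cuts → 3 fragments:
  5369 − 0 = 5369 bp
  7183 − 5369 = 1814 bp
  9409 − 7183 = 2226 bp
Sorted largest to smallest: 5369, 2226, 1814 bp.

5369, 2226, 1814 bp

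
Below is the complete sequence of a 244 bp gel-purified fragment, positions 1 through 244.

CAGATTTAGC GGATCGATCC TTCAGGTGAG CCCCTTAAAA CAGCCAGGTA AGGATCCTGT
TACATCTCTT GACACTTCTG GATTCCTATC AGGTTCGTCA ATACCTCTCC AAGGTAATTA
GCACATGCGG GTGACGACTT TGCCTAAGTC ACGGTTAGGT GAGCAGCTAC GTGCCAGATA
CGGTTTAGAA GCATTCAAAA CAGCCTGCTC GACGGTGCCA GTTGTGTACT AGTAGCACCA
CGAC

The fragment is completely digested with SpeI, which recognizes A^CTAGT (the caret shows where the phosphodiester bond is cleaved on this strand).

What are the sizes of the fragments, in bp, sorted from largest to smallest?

The SpeI site (ACTAGT) starts at position 228.
SpeI cuts after the first base of each site, so after position 228.
Linear molecule, 1 cut → 2 fragments:
  1–228 → 228 bp
  229–244 → 16 bp
Sorted largest to smallest: 228, 16 bp.

228, 16 bp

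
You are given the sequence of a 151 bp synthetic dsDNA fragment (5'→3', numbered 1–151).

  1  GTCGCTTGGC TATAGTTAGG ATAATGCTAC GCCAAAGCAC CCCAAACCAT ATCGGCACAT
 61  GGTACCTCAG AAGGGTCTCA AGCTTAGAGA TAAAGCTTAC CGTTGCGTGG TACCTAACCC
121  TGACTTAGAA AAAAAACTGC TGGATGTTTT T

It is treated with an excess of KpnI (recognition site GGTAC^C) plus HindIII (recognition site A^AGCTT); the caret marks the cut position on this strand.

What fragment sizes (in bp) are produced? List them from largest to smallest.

KpnI sites (GGTACC) start at positions 61, 109.
KpnI cuts after base 5 of each site (before the last base), so after positions 65, 113.
HindIII sites (AAGCTT) start at positions 80, 93.
HindIII cuts after the first base of each site, so after positions 80, 93.
Combined cut positions: 65, 80, 93, 113.
Linear molecule, 4 cuts → 5 fragments:
  1–65 → 65 bp
  66–80 → 15 bp
  81–93 → 13 bp
  94–113 → 20 bp
  114–151 → 38 bp
Sorted largest to smallest: 65, 38, 20, 15, 13 bp.

65, 38, 20, 15, 13 bp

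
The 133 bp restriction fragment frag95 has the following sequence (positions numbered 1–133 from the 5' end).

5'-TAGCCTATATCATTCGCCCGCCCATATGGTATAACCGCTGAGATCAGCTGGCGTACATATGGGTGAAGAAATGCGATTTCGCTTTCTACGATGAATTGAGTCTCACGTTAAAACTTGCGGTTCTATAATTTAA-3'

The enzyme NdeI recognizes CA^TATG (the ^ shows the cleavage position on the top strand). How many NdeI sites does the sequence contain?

2

CATATG occurs starting at positions 23, 56.
NdeI cuts at 2 sites.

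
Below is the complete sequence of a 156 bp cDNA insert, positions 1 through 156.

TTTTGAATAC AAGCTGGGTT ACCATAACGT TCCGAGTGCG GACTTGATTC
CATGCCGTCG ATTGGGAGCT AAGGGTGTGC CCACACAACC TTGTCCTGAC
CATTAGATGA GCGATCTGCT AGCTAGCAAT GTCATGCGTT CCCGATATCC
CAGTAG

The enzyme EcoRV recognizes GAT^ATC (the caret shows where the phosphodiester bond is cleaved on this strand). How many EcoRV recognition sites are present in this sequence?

1

GATATC occurs starting at position 144.
EcoRV cuts at 1 site.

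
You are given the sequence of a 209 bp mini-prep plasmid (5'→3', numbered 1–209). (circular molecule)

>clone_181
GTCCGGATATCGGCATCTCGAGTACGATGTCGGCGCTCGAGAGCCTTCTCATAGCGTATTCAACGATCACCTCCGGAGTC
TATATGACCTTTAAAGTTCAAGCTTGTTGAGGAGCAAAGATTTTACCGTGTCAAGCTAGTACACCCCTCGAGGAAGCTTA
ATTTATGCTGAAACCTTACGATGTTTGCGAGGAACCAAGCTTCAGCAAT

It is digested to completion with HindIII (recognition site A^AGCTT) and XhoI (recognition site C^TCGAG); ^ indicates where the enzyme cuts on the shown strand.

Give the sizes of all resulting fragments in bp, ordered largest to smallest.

HindIII sites (AAGCTT) start at positions 100, 154, 197.
HindIII cuts after the first base of each site, so after positions 100, 154, 197.
XhoI sites (CTCGAG) start at positions 17, 36, 147.
XhoI cuts after the first base of each site, so after positions 17, 36, 147.
Combined cut positions: 17, 36, 100, 147, 154, 197.
Circular molecule, 6 cuts → 6 fragments:
  18–36 → 19 bp
  37–100 → 64 bp
  101–147 → 47 bp
  148–154 → 7 bp
  155–197 → 43 bp
  198–209 then 1–17 → 12 + 17 = 29 bp
Sorted largest to smallest: 64, 47, 43, 29, 19, 7 bp.

64, 47, 43, 29, 19, 7 bp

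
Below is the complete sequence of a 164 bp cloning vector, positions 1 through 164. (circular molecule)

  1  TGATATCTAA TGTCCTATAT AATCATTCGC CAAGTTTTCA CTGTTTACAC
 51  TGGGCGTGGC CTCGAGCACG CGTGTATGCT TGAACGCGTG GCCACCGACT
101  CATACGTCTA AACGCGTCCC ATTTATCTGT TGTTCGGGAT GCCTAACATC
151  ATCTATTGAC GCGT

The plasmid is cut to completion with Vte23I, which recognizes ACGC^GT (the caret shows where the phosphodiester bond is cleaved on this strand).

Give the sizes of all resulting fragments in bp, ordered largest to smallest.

Vte23I sites (ACGCGT) start at positions 68, 84, 112, 159.
Vte23I cuts after base 4 of each site, so after positions 71, 87, 115, 162.
Circular molecule, 4 cuts → 4 fragments:
  72–87 → 16 bp
  88–115 → 28 bp
  116–162 → 47 bp
  163–164 then 1–71 → 2 + 71 = 73 bp
Sorted largest to smallest: 73, 47, 28, 16 bp.

73, 47, 28, 16 bp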